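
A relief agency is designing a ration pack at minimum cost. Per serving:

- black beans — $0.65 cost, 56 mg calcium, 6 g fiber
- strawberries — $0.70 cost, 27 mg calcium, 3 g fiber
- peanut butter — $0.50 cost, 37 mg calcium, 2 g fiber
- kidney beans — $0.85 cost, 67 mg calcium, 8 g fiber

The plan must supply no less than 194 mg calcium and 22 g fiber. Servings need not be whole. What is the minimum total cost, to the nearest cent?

This is a tiny linear program; its minimum lies at a vertex of the feasible set. List the vertices and price them.
black beans only: max(194/56, 22/6) = 3.667 servings → $2.38.
strawberries only: max(194/27, 22/3) = 7.333 servings → $5.13.
peanut butter only: max(194/37, 22/2) = 11 servings → $5.50.
kidney beans only: max(194/67, 22/8) = 2.896 servings → $2.46.
black beans + strawberries: intersection lies outside the first quadrant.
black beans + peanut butter: intersection lies outside the first quadrant.
black beans + kidney beans with both tight: 1.696 servings and 1.478 servings → $2.36.
strawberries + peanut butter: the both-tight solution has a negative serving — not a feasible corner.
strawberries + kidney beans with both tight: 5.2 servings and 0.8 servings → $4.32.
peanut butter + kidney beans with both tight: 0.4815 servings and 2.63 servings → $2.48.
The minimum over all feasible corners is $2.36.

$2.36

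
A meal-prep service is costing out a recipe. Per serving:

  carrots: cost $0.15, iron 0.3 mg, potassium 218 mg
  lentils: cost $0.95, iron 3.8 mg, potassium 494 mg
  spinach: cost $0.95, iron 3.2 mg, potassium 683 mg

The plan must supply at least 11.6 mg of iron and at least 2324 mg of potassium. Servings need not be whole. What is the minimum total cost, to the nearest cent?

$3.24

For a min-cost LP with two ≥-constraints, a basic feasible solution has at most two positive variables.
carrots only: max(11.6/0.3, 2324/218) = 38.67 servings → $5.80.
lentils only: max(11.6/3.8, 2324/494) = 4.704 servings → $4.47.
spinach only: max(11.6/3.2, 2324/683) = 3.625 servings → $3.44.
carrots + lentils with both tight: 4.559 servings and 2.693 servings → $3.24.
carrots + spinach: the both-tight solution has a negative serving — not a feasible corner.
lentils + spinach with both tight: 0.479 servings and 3.056 servings → $3.36.
Cheapest feasible corner: $3.24.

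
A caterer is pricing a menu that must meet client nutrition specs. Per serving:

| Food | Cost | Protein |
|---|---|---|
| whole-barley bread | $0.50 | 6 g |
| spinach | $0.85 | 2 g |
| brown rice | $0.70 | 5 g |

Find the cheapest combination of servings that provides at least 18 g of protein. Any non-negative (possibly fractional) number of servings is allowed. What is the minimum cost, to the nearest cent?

$1.50

Cost per g of protein: whole-barley bread $0.0833, brown rice $0.1400, spinach $0.4250.
With no serving limits, use only whole-barley bread: 18 g / 6 g = 3 servings × $0.50 = $1.50.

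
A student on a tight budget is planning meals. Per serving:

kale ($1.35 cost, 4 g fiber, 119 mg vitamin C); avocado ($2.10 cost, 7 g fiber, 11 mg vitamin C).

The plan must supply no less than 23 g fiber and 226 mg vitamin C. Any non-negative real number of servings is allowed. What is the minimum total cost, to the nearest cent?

$7.15

Compare the cost at each extreme point of the feasible region.
kale only: max(23/4, 226/119) = 5.75 servings → $7.76.
avocado only: max(23/7, 226/11) = 20.55 servings → $43.15.
kale + avocado with both tight: 1.684 servings and 2.323 servings → $7.15.
So the least-cost plan costs $7.15.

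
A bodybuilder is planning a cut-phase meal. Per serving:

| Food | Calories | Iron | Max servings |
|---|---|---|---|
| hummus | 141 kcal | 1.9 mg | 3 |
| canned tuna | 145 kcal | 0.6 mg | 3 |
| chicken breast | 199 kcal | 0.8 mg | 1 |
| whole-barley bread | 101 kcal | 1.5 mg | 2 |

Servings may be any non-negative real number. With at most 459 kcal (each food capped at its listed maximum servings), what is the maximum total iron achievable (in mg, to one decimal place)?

Iron per kcal: whole-barley bread 0.01485, hummus 0.01348, canned tuna 0.004138, chicken breast 0.00402.
Take 2 servings of whole-barley bread: uses 202 kcal, +3.0 mg iron (running total 3.0 mg).
Take 1.823 servings of hummus: uses 257 kcal, +3.5 mg iron (running total 6.5 mg).
Filling greedily by iron-per-kcal is optimal for one linear limit, giving 6.5 mg.

6.5 mg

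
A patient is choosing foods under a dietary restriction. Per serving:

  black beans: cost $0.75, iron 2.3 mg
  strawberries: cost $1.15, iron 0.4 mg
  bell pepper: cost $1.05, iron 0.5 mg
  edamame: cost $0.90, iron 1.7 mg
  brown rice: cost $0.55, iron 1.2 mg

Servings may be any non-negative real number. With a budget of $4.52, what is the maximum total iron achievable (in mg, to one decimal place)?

Iron per dollar: black beans 3.067, brown rice 2.182, edamame 1.889, bell pepper 0.4762, strawberries 0.3478.
With no serving limits, spend the whole cost allowance on black beans: $4.52 / $0.75 × 2.3 mg = 13.9 mg.

13.9 mg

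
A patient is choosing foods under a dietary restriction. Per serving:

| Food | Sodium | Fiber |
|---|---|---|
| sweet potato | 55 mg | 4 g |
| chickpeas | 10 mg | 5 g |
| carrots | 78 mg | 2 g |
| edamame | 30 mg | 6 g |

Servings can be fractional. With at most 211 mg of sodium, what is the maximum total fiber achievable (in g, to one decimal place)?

105.5 g

Fiber per mg sodium: chickpeas 0.5, edamame 0.2, sweet potato 0.07273, carrots 0.02564.
With no serving limits, spend the whole sodium allowance on chickpeas: 211 mg / 10 mg × 5 g = 105.5 g.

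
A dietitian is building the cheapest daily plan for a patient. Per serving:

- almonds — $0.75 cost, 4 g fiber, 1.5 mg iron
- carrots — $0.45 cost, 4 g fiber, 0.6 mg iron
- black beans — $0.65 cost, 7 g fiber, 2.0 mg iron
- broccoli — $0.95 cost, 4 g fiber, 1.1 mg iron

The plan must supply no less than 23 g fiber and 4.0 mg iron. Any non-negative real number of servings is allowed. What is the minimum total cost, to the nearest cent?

$2.14

almonds only: max(23/4, 4.0/1.5) = 5.75 servings → $4.31.
carrots only: max(23/4, 4.0/0.6) = 6.667 servings → $3.00.
black beans only: max(23/7, 4.0/2.0) = 3.286 servings → $2.14.
broccoli only: max(23/4, 4.0/1.1) = 5.75 servings → $5.46.
almonds + carrots with both tight: 0.6111 servings and 5.139 servings → $2.77.
almonds + black beans with both targets exact would need a negative amount; discard.
almonds + broccoli with both targets exact would need a negative amount; discard.
carrots + black beans with both tight: 4.737 servings and 0.5789 servings → $2.51.
carrots + broccoli with both tight: 4.65 servings and 1.1 servings → $3.14.
black beans + broccoli: the both-tight solution has a negative serving — not a feasible corner.
So the least-cost plan costs $2.14.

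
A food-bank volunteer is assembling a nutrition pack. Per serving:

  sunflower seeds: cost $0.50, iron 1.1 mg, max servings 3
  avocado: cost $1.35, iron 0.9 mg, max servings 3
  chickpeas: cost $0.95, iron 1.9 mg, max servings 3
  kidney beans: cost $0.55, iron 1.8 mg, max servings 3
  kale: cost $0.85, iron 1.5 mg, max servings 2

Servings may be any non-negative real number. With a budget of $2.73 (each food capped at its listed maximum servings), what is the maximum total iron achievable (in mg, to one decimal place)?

Iron per dollar: kidney beans 3.273, sunflower seeds 2.2, chickpeas 2, kale 1.765, avocado 0.6667.
Take 3 servings of kidney beans: spends $1.65, +5.4 mg iron (running total 5.4 mg).
Take 2.16 servings of sunflower seeds: spends $1.08, +2.4 mg iron (running total 7.8 mg).
Greedy by best ratio exhausts the cost allowance optimally: 7.8 mg.

7.8 mg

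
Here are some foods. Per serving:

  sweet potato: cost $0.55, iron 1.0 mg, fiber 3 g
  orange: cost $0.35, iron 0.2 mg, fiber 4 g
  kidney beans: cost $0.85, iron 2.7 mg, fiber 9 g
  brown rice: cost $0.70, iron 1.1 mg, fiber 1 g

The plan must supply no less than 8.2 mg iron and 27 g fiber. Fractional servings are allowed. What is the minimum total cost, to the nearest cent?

sweet potato only: max(8.2/1.0, 27/3) = 9 servings → $4.95.
orange only: max(8.2/0.2, 27/4) = 41 servings → $14.35.
kidney beans only: max(8.2/2.7, 27/9) = 3.037 servings → $2.58.
brown rice only: max(8.2/1.1, 27/1) = 27 servings → $18.90.
sweet potato + orange with both tight: 8.059 servings and 0.7059 servings → $4.68.
sweet potato + kidney beans with both tight: 1 serving and 2.667 servings → $2.82.
sweet potato + brown rice: the both-tight solution has a negative serving — not a feasible corner.
orange + kidney beans: intersection lies outside the first quadrant.
orange + brown rice with both tight: 5.119 servings and 6.524 servings → $6.36.
kidney beans + brown rice with both tight: 2.986 servings and 0.125 servings → $2.63.
The minimum over all feasible corners is $2.58.

$2.58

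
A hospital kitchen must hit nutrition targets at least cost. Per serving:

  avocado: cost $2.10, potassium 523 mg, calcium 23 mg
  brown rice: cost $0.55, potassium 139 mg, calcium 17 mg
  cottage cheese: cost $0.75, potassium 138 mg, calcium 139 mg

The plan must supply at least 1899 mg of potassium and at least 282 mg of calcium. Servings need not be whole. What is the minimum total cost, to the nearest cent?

The cheapest plan sits at a corner of the feasible region — with two constraints it uses at most two foods.
avocado only: max(1899/523, 282/23) = 12.26 servings → $25.75.
brown rice only: max(1899/139, 282/17) = 16.59 servings → $9.12.
cottage cheese only: max(1899/138, 282/139) = 13.76 servings → $10.32.
avocado + brown rice: intersection lies outside the first quadrant.
avocado + cottage cheese with both tight: 3.237 servings and 1.493 servings → $7.92.
brown rice + cottage cheese with both tight: 13.26 servings and 0.4074 servings → $7.60.
Cheapest feasible corner: $7.60.

$7.60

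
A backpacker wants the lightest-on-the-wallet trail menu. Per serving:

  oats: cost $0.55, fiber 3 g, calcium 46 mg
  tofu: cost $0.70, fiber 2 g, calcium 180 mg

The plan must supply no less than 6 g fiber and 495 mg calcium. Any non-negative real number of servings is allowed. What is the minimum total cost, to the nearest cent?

$2.00

Check every corner: each single food scaled to meet both minima, and each pair solved so both constraints bind.
oats only: max(6/3, 495/46) = 10.76 servings → $5.92.
tofu only: max(6/2, 495/180) = 3 servings → $2.10.
oats + tofu with both tight: 0.2009 servings and 2.699 servings → $2.00.
Cheapest feasible corner: $2.00.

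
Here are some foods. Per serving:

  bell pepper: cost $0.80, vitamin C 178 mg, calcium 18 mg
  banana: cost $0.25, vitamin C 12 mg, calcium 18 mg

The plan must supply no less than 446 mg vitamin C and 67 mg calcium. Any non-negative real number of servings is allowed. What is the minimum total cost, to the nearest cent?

$2.26

For a min-cost LP with two ≥-constraints, a basic feasible solution has at most two positive variables.
bell pepper only: max(446/178, 67/18) = 3.722 servings → $2.98.
banana only: max(446/12, 67/18) = 37.17 servings → $9.29.
bell pepper + banana with both tight: 2.418 servings and 1.305 servings → $2.26.
So the least-cost plan costs $2.26.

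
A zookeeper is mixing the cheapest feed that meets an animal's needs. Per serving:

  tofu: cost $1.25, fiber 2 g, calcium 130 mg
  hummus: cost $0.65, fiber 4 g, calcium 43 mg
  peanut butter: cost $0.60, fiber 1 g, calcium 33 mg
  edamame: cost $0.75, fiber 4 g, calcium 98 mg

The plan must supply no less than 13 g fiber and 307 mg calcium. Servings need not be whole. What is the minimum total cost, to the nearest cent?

$2.42

For a min-cost LP with two ≥-constraints, a basic feasible solution has at most two positive variables.
tofu only: max(13/2, 307/130) = 6.5 servings → $8.12.
hummus only: max(13/4, 307/43) = 7.14 servings → $4.64.
peanut butter only: max(13/1, 307/33) = 13 servings → $7.80.
edamame only: max(13/4, 307/98) = 3.25 servings → $2.44.
tofu + hummus with both tight: 1.541 servings and 2.479 servings → $3.54.
tofu + peanut butter: intersection lies outside the first quadrant.
tofu + edamame: the both-tight solution has a negative serving — not a feasible corner.
hummus + peanut butter with both tight: 1.371 servings and 7.517 servings → $5.40.
hummus + edamame with both tight: 0.2091 servings and 3.041 servings → $2.42.
peanut butter + edamame: the both-tight solution has a negative serving — not a feasible corner.
The minimum over all feasible corners is $2.42.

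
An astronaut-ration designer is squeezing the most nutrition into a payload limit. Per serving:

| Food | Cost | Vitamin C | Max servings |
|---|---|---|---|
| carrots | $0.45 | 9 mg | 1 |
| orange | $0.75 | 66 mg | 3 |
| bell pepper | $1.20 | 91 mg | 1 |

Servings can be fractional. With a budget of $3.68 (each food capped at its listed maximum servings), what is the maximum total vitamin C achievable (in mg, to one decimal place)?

Vitamin C per dollar: orange 88, bell pepper 75.83, carrots 20.
Take 3 servings of orange: spends $2.25, +198.0 mg vitamin C (running total 198.0 mg).
Take 1 serving of bell pepper: spends $1.20, +91.0 mg vitamin C (running total 289.0 mg).
Take 0.5111 servings of carrots: spends $0.23, +4.6 mg vitamin C (running total 293.6 mg).
Filling greedily by vitamin C-per-dollar is optimal for one linear limit, giving 293.6 mg.

293.6 mg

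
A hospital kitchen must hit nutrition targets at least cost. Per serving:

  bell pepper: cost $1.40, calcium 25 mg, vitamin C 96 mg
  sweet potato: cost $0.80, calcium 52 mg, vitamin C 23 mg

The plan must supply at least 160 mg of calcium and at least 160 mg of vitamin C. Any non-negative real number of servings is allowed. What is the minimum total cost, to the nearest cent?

Two binding constraints pin down two serving amounts, so the optimal mix uses at most two foods. The candidates are each food alone (scaled to the tighter of calcium/vitamin C) and each pair with both constraints tight.
bell pepper only: max(160/25, 160/96) = 6.4 servings → $8.96.
sweet potato only: max(160/52, 160/23) = 6.957 servings → $5.57.
bell pepper + sweet potato with both tight: 1.05 servings and 2.572 servings → $3.53.
The minimum over all feasible corners is $3.53.

$3.53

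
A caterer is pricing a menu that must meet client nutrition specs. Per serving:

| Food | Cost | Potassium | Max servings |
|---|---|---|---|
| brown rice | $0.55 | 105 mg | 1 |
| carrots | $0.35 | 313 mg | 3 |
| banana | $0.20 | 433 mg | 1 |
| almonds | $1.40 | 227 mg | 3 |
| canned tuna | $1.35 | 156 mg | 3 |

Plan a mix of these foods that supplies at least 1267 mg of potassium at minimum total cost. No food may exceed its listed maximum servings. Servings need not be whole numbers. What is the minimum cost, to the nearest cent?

$1.13

Cost per mg of potassium: banana $0.0005, carrots $0.0011, brown rice $0.0052, almonds $0.0062, canned tuna $0.0087.
Take 1 serving of banana: +433.0 mg potassium for $0.20 (total $0.20, still need 834.0 mg).
Take 2.665 servings of carrots: +834.0 mg potassium for $0.93 (total $1.13, still need 0.0 mg).
Greedy by cheapest-per-mg is optimal for a single linear constraint, so the minimum cost is $1.13.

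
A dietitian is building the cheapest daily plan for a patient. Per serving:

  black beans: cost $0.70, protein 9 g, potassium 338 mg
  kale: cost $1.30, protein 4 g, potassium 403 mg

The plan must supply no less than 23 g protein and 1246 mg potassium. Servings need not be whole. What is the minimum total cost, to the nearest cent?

black beans only: max(23/9, 1246/338) = 3.686 servings → $2.58.
kale only: max(23/4, 1246/403) = 5.75 servings → $7.47.
black beans + kale with both tight: 1.884 servings and 1.512 servings → $3.28.
The minimum over all feasible corners is $2.58.

$2.58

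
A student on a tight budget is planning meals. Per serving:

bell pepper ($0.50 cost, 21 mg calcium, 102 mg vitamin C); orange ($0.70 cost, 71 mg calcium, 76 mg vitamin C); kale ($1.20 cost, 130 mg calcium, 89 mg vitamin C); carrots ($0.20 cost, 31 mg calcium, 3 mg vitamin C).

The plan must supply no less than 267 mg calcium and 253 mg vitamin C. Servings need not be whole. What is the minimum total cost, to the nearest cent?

$2.52

An LP optimum is at a vertex; with two nutrient constraints at most two foods are used. Check each candidate.
bell pepper only: max(267/21, 253/102) = 12.71 servings → $6.36.
orange only: max(267/71, 253/76) = 3.761 servings → $2.63.
kale only: max(267/130, 253/89) = 2.843 servings → $3.41.
carrots only: max(267/31, 253/3) = 84.33 servings → $16.87.
bell pepper + orange: intersection lies outside the first quadrant.
bell pepper + kale with both tight: 0.8012 servings and 1.924 servings → $2.71.
bell pepper + carrots with both tight: 2.272 servings and 7.074 servings → $2.55.
orange + kale with both tight: 2.563 servings and 0.654 servings → $2.58.
orange + carrots with both tight: 3.286 servings and 1.087 servings → $2.52.
kale + carrots with both targets exact would need a negative amount; discard.
The minimum over all feasible corners is $2.52.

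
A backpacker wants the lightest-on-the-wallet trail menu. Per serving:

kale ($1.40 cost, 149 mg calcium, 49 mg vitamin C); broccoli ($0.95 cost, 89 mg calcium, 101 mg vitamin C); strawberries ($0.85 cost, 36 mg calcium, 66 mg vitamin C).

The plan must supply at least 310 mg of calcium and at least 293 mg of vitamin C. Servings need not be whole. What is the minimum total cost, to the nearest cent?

$3.22

Compare the cost at each extreme point of the feasible region.
kale only: max(310/149, 293/49) = 5.98 servings → $8.37.
broccoli only: max(310/89, 293/101) = 3.483 servings → $3.31.
strawberries only: max(310/36, 293/66) = 8.611 servings → $7.32.
kale + broccoli with both tight: 0.4896 servings and 2.663 servings → $3.22.
kale + strawberries with both tight: 1.228 servings and 3.528 servings → $4.72.
broccoli + strawberries with both targets exact would need a negative amount; discard.
Cheapest feasible corner: $3.22.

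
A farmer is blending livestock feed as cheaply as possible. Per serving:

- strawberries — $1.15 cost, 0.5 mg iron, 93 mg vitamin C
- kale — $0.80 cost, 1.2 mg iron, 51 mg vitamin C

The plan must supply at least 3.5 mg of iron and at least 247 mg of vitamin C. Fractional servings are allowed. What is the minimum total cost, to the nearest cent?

strawberries only: max(3.5/0.5, 247/93) = 7 servings → $8.05.
kale only: max(3.5/1.2, 247/51) = 4.843 servings → $3.87.
strawberries + kale with both tight: 1.369 servings and 2.346 servings → $3.45.
Cheapest feasible corner: $3.45.

$3.45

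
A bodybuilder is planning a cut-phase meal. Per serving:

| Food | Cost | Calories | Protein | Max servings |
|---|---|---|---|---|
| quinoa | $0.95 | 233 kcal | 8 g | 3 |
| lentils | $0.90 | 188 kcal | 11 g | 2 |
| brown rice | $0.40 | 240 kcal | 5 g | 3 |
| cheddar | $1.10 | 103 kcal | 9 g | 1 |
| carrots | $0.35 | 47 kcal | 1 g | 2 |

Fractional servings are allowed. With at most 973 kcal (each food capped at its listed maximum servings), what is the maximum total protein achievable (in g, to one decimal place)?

48.0 g

Protein per kcal: cheddar 0.08738, lentils 0.05851, quinoa 0.03433, carrots 0.02128, brown rice 0.02083.
Take 1 serving of cheddar: uses 103 kcal, +9.0 g protein (running total 9.0 g).
Take 2 servings of lentils: uses 376 kcal, +22.0 g protein (running total 31.0 g).
Take 2.12 servings of quinoa: uses 494 kcal, +17.0 g protein (running total 48.0 g).
Filling greedily by protein-per-kcal is optimal for one linear limit, giving 48.0 g.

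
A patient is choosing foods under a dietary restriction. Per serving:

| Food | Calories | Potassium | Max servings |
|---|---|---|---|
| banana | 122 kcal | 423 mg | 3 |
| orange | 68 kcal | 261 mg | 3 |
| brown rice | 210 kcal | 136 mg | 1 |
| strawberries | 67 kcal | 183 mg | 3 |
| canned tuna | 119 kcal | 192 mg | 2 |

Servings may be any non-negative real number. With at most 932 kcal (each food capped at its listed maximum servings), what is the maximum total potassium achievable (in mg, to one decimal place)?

Potassium per kcal: orange 3.838, banana 3.467, strawberries 2.731, canned tuna 1.613, brown rice 0.6476.
Take 3 servings of orange: uses 204 kcal, +783.0 mg potassium (running total 783.0 mg).
Take 3 servings of banana: uses 366 kcal, +1269.0 mg potassium (running total 2052.0 mg).
Take 3 servings of strawberries: uses 201 kcal, +549.0 mg potassium (running total 2601.0 mg).
Take 1.353 servings of canned tuna: uses 161 kcal, +259.8 mg potassium (running total 2860.8 mg).
Filling greedily by potassium-per-kcal is optimal for one linear limit, giving 2860.8 mg.

2860.8 mg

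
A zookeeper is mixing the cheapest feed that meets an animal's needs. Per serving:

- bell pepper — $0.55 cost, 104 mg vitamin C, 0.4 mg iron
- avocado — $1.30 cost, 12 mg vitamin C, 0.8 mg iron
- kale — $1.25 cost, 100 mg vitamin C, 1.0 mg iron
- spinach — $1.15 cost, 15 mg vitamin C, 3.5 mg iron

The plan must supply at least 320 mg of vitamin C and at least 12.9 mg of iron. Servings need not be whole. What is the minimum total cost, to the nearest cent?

$5.32

A basic optimal solution has at most two foods positive. Try each food alone and each pair with both targets met exactly.
bell pepper only: max(320/104, 12.9/0.4) = 32.25 servings → $17.74.
avocado only: max(320/12, 12.9/0.8) = 26.67 servings → $34.67.
kale only: max(320/100, 12.9/1.0) = 12.9 servings → $16.12.
spinach only: max(320/15, 12.9/3.5) = 21.33 servings → $24.53.
bell pepper + avocado with both tight: 1.291 servings and 15.48 servings → $20.83.
bell pepper + kale: the both-tight solution has a negative serving — not a feasible corner.
bell pepper + spinach with both tight: 2.588 servings and 3.39 servings → $5.32.
avocado + kale with both tight: 14.26 servings and 1.488 servings → $20.40.
avocado + spinach: intersection lies outside the first quadrant.
kale + spinach with both tight: 2.766 servings and 2.896 servings → $6.79.
The minimum over all feasible corners is $5.32.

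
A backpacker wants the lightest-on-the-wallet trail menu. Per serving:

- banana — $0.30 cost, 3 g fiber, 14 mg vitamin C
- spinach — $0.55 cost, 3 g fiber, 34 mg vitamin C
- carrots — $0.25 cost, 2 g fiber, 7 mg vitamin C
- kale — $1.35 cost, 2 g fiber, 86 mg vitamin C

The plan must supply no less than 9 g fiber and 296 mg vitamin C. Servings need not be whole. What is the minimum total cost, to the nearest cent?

At the optimum either one food covers both requirements or two foods hit both targets exactly; no other combination can be cheaper.
banana only: max(9/3, 296/14) = 21.14 servings → $6.34.
spinach only: max(9/3, 296/34) = 8.706 servings → $4.79.
carrots only: max(9/2, 296/7) = 42.29 servings → $10.57.
kale only: max(9/2, 296/86) = 4.5 servings → $6.08.
banana + spinach: the both-tight solution has a negative serving — not a feasible corner.
banana + carrots with both targets exact would need a negative amount; discard.
banana + kale with both tight: 0.7913 servings and 3.313 servings → $4.71.
spinach + carrots with both targets exact would need a negative amount; discard.
spinach + kale with both tight: 0.9579 servings and 3.063 servings → $4.66.
carrots + kale with both tight: 1.152 servings and 3.348 servings → $4.81.
The minimum over all feasible corners is $4.66.

$4.66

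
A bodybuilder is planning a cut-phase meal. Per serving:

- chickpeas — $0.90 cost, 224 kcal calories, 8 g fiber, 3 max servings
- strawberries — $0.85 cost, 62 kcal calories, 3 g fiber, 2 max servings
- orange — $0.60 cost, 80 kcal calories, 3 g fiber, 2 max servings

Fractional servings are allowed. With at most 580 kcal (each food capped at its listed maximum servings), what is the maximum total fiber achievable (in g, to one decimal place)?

22.6 g

Fiber per kcal: strawberries 0.04839, orange 0.0375, chickpeas 0.03571.
Take 2 servings of strawberries: uses 124 kcal, +6.0 g fiber (running total 6.0 g).
Take 2 servings of orange: uses 160 kcal, +6.0 g fiber (running total 12.0 g).
Take 1.321 servings of chickpeas: uses 296 kcal, +10.6 g fiber (running total 22.6 g).
Filling greedily by fiber-per-kcal is optimal for one linear limit, giving 22.6 g.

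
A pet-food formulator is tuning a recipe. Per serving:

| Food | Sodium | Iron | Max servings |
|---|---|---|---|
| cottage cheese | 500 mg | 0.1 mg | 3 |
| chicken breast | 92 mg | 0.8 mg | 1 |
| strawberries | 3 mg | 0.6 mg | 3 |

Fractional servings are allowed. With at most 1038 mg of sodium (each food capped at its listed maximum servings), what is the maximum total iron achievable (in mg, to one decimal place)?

Iron per mg sodium: strawberries 0.2, chicken breast 0.008696, cottage cheese 0.0002.
Take 3 servings of strawberries: uses 9 mg sodium, +1.8 mg iron (running total 1.8 mg).
Take 1 serving of chicken breast: uses 92 mg sodium, +0.8 mg iron (running total 2.6 mg).
Take 1.874 servings of cottage cheese: uses 937 mg sodium, +0.2 mg iron (running total 2.8 mg).
Filling greedily by iron-per-mg sodium is optimal for one linear limit, giving 2.8 mg.

2.8 mg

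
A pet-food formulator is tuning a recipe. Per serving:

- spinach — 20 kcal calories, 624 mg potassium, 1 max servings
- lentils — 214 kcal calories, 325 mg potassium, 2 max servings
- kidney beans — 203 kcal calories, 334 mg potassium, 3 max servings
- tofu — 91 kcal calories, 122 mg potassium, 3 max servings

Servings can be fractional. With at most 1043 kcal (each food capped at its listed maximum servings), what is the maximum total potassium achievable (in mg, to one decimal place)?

Potassium per kcal: spinach 31.2, kidney beans 1.645, lentils 1.519, tofu 1.341.
Take 1 serving of spinach: uses 20 kcal, +624.0 mg potassium (running total 624.0 mg).
Take 3 servings of kidney beans: uses 609 kcal, +1002.0 mg potassium (running total 1626.0 mg).
Take 1.935 servings of lentils: uses 414 kcal, +628.7 mg potassium (running total 2254.7 mg).
Greedy by best ratio exhausts the calories allowance optimally: 2254.7 mg.

2254.7 mg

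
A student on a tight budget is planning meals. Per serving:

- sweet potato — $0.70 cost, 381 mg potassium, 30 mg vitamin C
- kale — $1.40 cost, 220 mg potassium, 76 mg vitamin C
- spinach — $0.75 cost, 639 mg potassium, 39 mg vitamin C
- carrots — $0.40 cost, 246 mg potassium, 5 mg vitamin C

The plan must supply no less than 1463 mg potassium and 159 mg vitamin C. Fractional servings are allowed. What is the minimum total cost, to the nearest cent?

$2.99

A basic optimal solution has at most two foods positive. Try each food alone and each pair with both targets met exactly.
sweet potato only: max(1463/381, 159/30) = 5.3 servings → $3.71.
kale only: max(1463/220, 159/76) = 6.65 servings → $9.31.
spinach only: max(1463/639, 159/39) = 4.077 servings → $3.06.
carrots only: max(1463/246, 159/5) = 31.8 servings → $12.72.
sweet potato + kale with both tight: 3.409 servings and 0.7465 servings → $3.43.
sweet potato + spinach: intersection lies outside the first quadrant.
sweet potato + carrots: the both-tight solution has a negative serving — not a feasible corner.
kale + spinach with both tight: 1.114 servings and 1.906 servings → $2.99.
kale + carrots with both tight: 1.807 servings and 4.331 servings → $4.26.
spinach + carrots: the both-tight solution has a negative serving — not a feasible corner.
Cheapest feasible corner: $2.99.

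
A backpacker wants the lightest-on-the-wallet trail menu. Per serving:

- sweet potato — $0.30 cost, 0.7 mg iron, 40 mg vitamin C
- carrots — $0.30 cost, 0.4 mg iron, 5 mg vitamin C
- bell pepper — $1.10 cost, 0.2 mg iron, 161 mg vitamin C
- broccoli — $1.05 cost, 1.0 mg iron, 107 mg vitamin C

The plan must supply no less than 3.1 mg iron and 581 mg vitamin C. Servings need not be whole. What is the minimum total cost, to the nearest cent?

$4.07

Check every corner: each single food scaled to meet both minima, and each pair solved so both constraints bind.
sweet potato only: max(3.1/0.7, 581/40) = 14.53 servings → $4.36.
carrots only: max(3.1/0.4, 581/5) = 116.2 servings → $34.86.
bell pepper only: max(3.1/0.2, 581/161) = 15.5 servings → $17.05.
broccoli only: max(3.1/1.0, 581/107) = 5.43 servings → $5.70.
sweet potato + carrots with both targets exact would need a negative amount; discard.
sweet potato + bell pepper with both tight: 3.657 servings and 2.7 servings → $4.07.
sweet potato + broccoli with both targets exact would need a negative amount; discard.
carrots + bell pepper with both tight: 6.039 servings and 3.421 servings → $5.58.
carrots + broccoli: intersection lies outside the first quadrant.
bell pepper + broccoli with both tight: 1.786 servings and 2.743 servings → $4.84.
Cheapest feasible corner: $4.07.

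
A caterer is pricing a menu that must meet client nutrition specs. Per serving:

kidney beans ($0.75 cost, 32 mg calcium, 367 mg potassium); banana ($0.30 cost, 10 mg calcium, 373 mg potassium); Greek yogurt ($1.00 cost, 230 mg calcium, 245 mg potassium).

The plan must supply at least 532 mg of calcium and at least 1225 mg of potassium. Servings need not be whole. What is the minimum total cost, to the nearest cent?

$2.78

The cheapest plan sits at a corner of the feasible region — with two constraints it uses at most two foods.
kidney beans only: max(532/32, 1225/367) = 16.62 servings → $12.47.
banana only: max(532/10, 1225/373) = 53.2 servings → $15.96.
Greek yogurt only: max(532/230, 1225/245) = 5 servings → $5.00.
kidney beans + banana with both targets exact would need a negative amount; discard.
kidney beans + Greek yogurt with both tight: 1.977 servings and 2.038 servings → $3.52.
banana + Greek yogurt with both tight: 1.817 servings and 2.234 servings → $2.78.
The minimum over all feasible corners is $2.78.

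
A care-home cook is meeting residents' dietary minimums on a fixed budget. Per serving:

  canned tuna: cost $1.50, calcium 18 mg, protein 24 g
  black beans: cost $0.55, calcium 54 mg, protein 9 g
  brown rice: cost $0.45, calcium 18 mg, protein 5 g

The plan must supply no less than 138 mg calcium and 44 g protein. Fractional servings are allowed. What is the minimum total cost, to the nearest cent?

For a min-cost LP with two ≥-constraints, a basic feasible solution has at most two positive variables.
canned tuna only: max(138/18, 44/24) = 7.667 servings → $11.50.
black beans only: max(138/54, 44/9) = 4.889 servings → $2.69.
brown rice only: max(138/18, 44/5) = 8.8 servings → $3.96.
canned tuna + black beans with both tight: 1 serving and 2.222 servings → $2.72.
canned tuna + brown rice with both tight: 0.2982 servings and 7.368 servings → $3.76.
black beans + brown rice: the both-tight solution has a negative serving — not a feasible corner.
The minimum over all feasible corners is $2.69.

$2.69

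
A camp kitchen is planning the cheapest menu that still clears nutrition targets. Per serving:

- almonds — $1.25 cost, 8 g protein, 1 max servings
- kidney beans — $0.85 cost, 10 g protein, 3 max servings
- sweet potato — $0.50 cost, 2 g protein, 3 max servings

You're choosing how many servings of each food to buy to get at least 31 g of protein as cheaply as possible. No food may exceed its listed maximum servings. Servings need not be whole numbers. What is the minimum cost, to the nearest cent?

Cost per g of protein: kidney beans $0.0850, almonds $0.1562, sweet potato $0.2500.
Take 3 servings of kidney beans: +30.0 g protein for $2.55 (total $2.55, still need 1.0 g).
Take 0.125 servings of almonds: +1.0 g protein for $0.16 (total $2.71, still need 0.0 g).
Filling from the cheapest source first is optimal under one linear minimum: $2.71.

$2.71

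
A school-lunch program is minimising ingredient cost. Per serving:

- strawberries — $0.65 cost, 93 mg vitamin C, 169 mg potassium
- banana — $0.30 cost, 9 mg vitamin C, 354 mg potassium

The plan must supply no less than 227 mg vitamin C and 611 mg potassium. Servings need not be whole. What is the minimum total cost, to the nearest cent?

For a min-cost LP with two ≥-constraints, a basic feasible solution has at most two positive variables.
strawberries only: max(227/93, 611/169) = 3.615 servings → $2.35.
banana only: max(227/9, 611/354) = 25.22 servings → $7.57.
strawberries + banana with both tight: 2.384 servings and 0.5879 servings → $1.73.
The minimum over all feasible corners is $1.73.

$1.73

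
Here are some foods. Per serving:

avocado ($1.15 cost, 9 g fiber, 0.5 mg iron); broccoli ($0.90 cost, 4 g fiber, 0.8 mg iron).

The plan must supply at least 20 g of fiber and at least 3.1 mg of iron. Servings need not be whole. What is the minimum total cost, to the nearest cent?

$3.89

Compare the cost at each extreme point of the feasible region.
avocado only: max(20/9, 3.1/0.5) = 6.2 servings → $7.13.
broccoli only: max(20/4, 3.1/0.8) = 5 servings → $4.50.
avocado + broccoli with both tight: 0.6923 servings and 3.442 servings → $3.89.
So the least-cost plan costs $3.89.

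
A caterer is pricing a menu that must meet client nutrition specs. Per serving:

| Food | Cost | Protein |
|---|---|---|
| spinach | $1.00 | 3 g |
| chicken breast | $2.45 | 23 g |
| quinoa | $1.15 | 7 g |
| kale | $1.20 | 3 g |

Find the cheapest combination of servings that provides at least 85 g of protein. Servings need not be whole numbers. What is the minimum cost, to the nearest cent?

Cost per g of protein: chicken breast $0.1065, quinoa $0.1643, spinach $0.3333, kale $0.4000.
With no serving limits, use only chicken breast: 85 g / 23 g = 3.696 servings × $2.45 = $9.05.

$9.05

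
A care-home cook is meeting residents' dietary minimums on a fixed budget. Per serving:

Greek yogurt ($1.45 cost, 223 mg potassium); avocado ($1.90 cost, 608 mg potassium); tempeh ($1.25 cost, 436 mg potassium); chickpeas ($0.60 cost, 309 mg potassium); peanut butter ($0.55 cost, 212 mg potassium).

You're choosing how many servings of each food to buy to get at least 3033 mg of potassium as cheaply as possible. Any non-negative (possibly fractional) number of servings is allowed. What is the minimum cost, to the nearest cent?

$5.89

Cost per mg of potassium: chickpeas $0.0019, peanut butter $0.0026, tempeh $0.0029, avocado $0.0031, Greek yogurt $0.0065.
With no serving limits, use only chickpeas: 3033 mg / 309 mg = 9.816 servings × $0.60 = $5.89.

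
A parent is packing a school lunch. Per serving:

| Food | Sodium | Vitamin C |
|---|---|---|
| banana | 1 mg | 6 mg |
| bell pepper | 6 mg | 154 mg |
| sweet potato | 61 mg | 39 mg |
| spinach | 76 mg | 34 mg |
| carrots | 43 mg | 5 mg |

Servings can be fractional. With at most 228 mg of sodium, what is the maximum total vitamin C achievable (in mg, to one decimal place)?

Vitamin C per mg sodium: bell pepper 25.67, banana 6, sweet potato 0.6393, spinach 0.4474, carrots 0.1163.
With no serving limits, spend the whole sodium allowance on bell pepper: 228 mg / 6 mg × 154 mg = 5852.0 mg.

5852.0 mg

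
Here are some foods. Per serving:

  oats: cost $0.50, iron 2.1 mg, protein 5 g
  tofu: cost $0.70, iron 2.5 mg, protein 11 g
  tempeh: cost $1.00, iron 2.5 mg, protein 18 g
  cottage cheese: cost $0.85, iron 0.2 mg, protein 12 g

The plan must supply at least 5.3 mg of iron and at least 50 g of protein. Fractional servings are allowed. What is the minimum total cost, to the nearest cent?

Compare the cost at each extreme point of the feasible region.
oats only: max(5.3/2.1, 50/5) = 10 servings → $5.00.
tofu only: max(5.3/2.5, 50/11) = 4.545 servings → $3.18.
tempeh only: max(5.3/2.5, 50/18) = 2.778 servings → $2.78.
cottage cheese only: max(5.3/0.2, 50/12) = 26.5 servings → $22.52.
oats + tofu: intersection lies outside the first quadrant.
oats + tempeh with both targets exact would need a negative amount; discard.
oats + cottage cheese with both tight: 2.215 servings and 3.244 servings → $3.86.
tofu + tempeh: the both-tight solution has a negative serving — not a feasible corner.
tofu + cottage cheese with both tight: 1.928 servings and 2.399 servings → $3.39.
tempeh + cottage cheese with both tight: 2.03 servings and 1.121 servings → $2.98.
So the least-cost plan costs $2.78.

$2.78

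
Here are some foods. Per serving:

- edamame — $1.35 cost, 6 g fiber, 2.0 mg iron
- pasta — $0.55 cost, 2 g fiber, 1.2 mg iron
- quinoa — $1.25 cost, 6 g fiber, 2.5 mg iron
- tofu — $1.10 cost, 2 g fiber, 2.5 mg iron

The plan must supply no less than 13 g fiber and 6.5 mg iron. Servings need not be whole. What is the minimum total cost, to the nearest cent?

$3.10

With two linear requirements the optimum uses one or two foods; enumerate the corners.
edamame only: max(13/6, 6.5/2.0) = 3.25 servings → $4.39.
pasta only: max(13/2, 6.5/1.2) = 6.5 servings → $3.58.
quinoa only: max(13/6, 6.5/2.5) = 2.6 servings → $3.25.
tofu only: max(13/2, 6.5/2.5) = 6.5 servings → $7.15.
edamame + pasta with both tight: 0.8125 servings and 4.062 servings → $3.33.
edamame + quinoa: the both-tight solution has a negative serving — not a feasible corner.
edamame + tofu with both tight: 1.773 servings and 1.182 servings → $3.69.
pasta + quinoa with both tight: 2.955 servings and 1.182 servings → $3.10.
pasta + tofu: intersection lies outside the first quadrant.
quinoa + tofu with both tight: 1.95 servings and 0.65 servings → $3.15.
So the least-cost plan costs $3.10.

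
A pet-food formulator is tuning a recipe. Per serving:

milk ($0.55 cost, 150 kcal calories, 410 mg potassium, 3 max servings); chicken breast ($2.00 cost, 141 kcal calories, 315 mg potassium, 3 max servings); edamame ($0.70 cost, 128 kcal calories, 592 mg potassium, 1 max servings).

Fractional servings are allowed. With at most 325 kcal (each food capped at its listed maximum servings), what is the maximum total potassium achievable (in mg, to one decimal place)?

1130.5 mg

Potassium per kcal: edamame 4.625, milk 2.733, chicken breast 2.234.
Take 1 serving of edamame: uses 128 kcal, +592.0 mg potassium (running total 592.0 mg).
Take 1.313 servings of milk: uses 197 kcal, +538.5 mg potassium (running total 1130.5 mg).
Filling greedily by potassium-per-kcal is optimal for one linear limit, giving 1130.5 mg.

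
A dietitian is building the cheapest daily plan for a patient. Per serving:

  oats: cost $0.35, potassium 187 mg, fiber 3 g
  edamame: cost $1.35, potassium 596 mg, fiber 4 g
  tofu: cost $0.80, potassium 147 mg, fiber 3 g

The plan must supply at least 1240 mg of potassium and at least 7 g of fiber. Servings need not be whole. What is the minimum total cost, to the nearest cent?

The cheapest plan sits at a corner of the feasible region — with two constraints it uses at most two foods.
oats only: max(1240/187, 7/3) = 6.631 servings → $2.32.
edamame only: max(1240/596, 7/4) = 2.081 servings → $2.81.
tofu only: max(1240/147, 7/3) = 8.435 servings → $6.75.
oats + edamame: intersection lies outside the first quadrant.
oats + tofu: intersection lies outside the first quadrant.
edamame + tofu: intersection lies outside the first quadrant.
So the least-cost plan costs $2.32.

$2.32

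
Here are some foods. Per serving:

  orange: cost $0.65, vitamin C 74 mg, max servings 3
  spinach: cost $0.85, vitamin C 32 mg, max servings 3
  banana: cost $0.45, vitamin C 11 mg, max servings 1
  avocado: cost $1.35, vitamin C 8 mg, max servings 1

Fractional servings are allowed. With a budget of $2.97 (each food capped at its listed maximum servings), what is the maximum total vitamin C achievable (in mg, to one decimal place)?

260.4 mg

Vitamin C per dollar: orange 113.8, spinach 37.65, banana 24.44, avocado 5.926.
Take 3 servings of orange: spends $1.95, +222.0 mg vitamin C (running total 222.0 mg).
Take 1.2 servings of spinach: spends $1.02, +38.4 mg vitamin C (running total 260.4 mg).
Greedy by best ratio exhausts the cost allowance optimally: 260.4 mg.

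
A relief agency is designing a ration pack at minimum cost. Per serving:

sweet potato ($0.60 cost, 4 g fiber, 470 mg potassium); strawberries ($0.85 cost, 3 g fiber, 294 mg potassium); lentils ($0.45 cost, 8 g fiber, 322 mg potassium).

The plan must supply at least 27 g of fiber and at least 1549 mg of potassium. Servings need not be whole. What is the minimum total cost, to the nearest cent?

A basic optimal solution has at most two foods positive. Try each food alone and each pair with both targets met exactly.
sweet potato only: max(27/4, 1549/470) = 6.75 servings → $4.05.
strawberries only: max(27/3, 1549/294) = 9 servings → $7.65.
lentils only: max(27/8, 1549/322) = 4.811 servings → $2.16.
sweet potato + strawberries with both targets exact would need a negative amount; discard.
sweet potato + lentils with both tight: 1.496 servings and 2.627 servings → $2.08.
strawberries + lentils with both tight: 2.668 servings and 2.374 servings → $3.34.
So the least-cost plan costs $2.08.

$2.08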